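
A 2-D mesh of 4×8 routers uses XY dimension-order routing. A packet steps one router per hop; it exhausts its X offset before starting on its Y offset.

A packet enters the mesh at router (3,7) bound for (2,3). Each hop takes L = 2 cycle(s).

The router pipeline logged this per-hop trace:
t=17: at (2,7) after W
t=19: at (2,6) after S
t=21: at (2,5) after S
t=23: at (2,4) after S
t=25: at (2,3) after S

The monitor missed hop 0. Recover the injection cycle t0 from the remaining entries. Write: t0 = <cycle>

t0 = 15

At hop 1 the cycle is 17; in general cyc_k = t0 + kL.
So t0 = 17 − 1·2 = 15.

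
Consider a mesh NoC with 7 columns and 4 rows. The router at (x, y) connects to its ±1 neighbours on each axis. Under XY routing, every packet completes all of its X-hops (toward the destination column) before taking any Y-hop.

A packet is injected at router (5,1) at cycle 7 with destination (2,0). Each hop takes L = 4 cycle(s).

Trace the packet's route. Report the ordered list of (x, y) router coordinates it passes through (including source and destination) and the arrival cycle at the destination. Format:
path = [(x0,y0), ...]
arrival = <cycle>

#0 — 5,1 | c7
#1 — 4,1 | c11 | W
#2 — 3,1 | c15 | W
#3 — 2,1 | c19 | W
#4 — 2,0 | c23 | S

path = [(5,1), (4,1), (3,1), (2,1), (2,0)]
arrival = 23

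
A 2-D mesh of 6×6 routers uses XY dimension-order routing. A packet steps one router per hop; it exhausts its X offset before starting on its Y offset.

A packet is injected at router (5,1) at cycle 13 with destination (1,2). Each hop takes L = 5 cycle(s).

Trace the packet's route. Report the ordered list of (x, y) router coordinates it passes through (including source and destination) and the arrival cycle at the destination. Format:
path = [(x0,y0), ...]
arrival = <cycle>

path = [(5,1), (4,1), (3,1), (2,1), (1,1), (1,2)]
arrival = 38

[0] x=5 y=1 t=13
[1] x=4 y=1 t=18 →W
[2] x=3 y=1 t=23 →W
[3] x=2 y=1 t=28 →W
[4] x=1 y=1 t=33 →W
[5] x=1 y=2 t=38 →N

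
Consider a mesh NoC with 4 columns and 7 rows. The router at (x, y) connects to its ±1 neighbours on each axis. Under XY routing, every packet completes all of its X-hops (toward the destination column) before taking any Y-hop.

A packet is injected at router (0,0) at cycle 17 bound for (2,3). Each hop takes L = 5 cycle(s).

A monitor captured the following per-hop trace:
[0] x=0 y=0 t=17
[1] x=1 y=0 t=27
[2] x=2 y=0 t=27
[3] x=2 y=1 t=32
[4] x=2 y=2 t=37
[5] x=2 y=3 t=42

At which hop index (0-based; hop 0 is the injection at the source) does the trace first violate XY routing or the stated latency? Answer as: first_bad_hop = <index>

check 1→ d=(1,0) cyc+10: BAD: Δcyc=10≠L

first_bad_hop = 1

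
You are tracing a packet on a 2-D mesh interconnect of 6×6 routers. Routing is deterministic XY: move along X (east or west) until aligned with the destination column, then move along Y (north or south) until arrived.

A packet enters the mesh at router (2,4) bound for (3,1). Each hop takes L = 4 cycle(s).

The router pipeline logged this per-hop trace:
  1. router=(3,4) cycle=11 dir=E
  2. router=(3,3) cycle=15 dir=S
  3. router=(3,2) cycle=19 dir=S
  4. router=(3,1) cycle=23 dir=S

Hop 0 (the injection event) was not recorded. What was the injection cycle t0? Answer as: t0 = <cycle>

Hop 1 reached at cycle 11; hop k is at t0 + k·L.
So t0 = 11 − 1·4 = 7.

t0 = 7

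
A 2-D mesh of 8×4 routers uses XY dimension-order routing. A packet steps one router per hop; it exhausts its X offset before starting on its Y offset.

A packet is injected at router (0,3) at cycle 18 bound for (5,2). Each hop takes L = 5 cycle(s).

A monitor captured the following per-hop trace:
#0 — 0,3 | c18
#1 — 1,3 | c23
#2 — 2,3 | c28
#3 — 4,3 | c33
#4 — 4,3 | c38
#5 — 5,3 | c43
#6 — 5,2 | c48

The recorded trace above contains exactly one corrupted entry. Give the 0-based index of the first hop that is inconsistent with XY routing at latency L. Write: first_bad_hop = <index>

first_bad_hop = 3

hop 1: step (+1,+0), +5 cyc — ok
hop 2: step (+1,+0), +5 cyc — ok
hop 3: step (+2,+0), +5 cyc — BAD: non-unit step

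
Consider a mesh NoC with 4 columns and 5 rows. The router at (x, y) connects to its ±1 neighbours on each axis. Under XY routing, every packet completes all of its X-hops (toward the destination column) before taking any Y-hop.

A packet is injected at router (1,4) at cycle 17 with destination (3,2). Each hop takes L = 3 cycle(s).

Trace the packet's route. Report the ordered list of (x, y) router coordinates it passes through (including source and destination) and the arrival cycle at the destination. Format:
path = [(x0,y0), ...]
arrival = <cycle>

  0. router=(1,4) cycle=17 (inject)
  1. router=(2,4) cycle=20 dir=E
  2. router=(3,4) cycle=23 dir=E
  3. router=(3,3) cycle=26 dir=S
  4. router=(3,2) cycle=29 dir=S

path = [(1,4), (2,4), (3,4), (3,3), (3,2)]
arrival = 29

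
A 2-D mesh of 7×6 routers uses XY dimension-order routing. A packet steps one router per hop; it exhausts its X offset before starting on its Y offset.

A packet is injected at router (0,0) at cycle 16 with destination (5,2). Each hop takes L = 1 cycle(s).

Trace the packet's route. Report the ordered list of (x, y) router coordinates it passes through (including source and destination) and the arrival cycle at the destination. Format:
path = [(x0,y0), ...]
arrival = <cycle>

path = [(0,0), (1,0), (2,0), (3,0), (4,0), (5,0), (5,1), (5,2)]
arrival = 23

[0] x=0 y=0 t=16
[1] x=1 y=0 t=17 →E
[2] x=2 y=0 t=18 →E
[3] x=3 y=0 t=19 →E
[4] x=4 y=0 t=20 →E
[5] x=5 y=0 t=21 →E
[6] x=5 y=1 t=22 →N
[7] x=5 y=2 t=23 →N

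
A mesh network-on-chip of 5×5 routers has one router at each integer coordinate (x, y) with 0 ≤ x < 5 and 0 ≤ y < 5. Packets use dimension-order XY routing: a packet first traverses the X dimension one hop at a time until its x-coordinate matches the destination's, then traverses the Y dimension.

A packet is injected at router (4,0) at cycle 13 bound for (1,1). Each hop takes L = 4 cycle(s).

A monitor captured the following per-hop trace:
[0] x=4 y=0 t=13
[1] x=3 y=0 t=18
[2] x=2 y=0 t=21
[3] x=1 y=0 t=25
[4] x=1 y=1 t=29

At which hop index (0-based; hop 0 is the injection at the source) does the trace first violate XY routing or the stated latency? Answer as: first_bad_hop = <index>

first_bad_hop = 1

  1: Δx=-1 Δy=+0 Δt=5 [BAD: Δcyc=5≠L]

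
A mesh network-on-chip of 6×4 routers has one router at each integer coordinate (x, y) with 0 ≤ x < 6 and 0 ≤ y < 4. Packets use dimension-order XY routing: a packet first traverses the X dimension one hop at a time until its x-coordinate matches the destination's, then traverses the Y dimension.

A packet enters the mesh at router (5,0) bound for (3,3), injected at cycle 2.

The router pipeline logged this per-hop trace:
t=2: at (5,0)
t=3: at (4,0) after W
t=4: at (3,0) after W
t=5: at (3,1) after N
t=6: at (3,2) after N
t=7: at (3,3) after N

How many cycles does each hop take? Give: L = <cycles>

L = 1

Δcyc across hop 0→1: 3 − 2 = 1.
That increment is L by definition: L = 1.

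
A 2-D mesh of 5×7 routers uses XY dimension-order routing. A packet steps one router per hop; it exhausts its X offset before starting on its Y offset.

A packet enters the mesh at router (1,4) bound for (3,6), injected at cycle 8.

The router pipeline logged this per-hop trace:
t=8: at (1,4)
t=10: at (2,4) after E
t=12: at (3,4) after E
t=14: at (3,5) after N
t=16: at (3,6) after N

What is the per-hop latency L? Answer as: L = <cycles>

Between hops 0 and 1 the cycle counter advances 10 − 8 = 2.
One hop costs L cycles, so L = 2.

L = 2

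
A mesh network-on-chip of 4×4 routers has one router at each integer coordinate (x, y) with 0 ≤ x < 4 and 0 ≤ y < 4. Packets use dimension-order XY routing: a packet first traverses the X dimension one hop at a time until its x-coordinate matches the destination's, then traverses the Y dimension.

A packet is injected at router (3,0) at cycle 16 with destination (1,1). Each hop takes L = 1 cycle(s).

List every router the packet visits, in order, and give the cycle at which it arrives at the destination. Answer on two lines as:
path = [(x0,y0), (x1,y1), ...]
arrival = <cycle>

path = [(3,0), (2,0), (1,0), (1,1)]
arrival = 19

#0 — 3,0 | c16
#1 — 2,0 | c17 | W
#2 — 1,0 | c18 | W
#3 — 1,1 | c19 | N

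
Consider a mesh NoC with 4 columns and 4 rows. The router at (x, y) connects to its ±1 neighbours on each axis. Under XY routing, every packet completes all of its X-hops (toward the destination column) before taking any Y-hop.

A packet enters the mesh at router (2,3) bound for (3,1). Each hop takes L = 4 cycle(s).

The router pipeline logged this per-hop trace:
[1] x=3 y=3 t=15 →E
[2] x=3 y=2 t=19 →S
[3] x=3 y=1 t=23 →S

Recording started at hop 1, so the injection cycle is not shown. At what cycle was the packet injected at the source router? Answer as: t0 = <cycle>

The first recorded entry is hop 1 at cycle 15.
Therefore t0 = 15 − L = 11.

t0 = 11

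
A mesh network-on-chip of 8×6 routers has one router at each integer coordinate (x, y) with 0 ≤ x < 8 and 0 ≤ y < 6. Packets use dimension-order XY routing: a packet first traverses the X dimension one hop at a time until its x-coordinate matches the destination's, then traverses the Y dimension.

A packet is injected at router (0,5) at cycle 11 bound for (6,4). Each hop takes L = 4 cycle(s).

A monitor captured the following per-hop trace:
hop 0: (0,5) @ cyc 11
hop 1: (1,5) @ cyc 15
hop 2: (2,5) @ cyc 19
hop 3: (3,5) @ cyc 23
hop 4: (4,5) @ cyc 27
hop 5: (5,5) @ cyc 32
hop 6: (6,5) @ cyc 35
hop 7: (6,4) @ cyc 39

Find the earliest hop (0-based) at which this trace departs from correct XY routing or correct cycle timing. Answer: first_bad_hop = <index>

first_bad_hop = 5

check 1→ d=(1,0) cyc+4: ok
check 2→ d=(1,0) cyc+4: ok
check 3→ d=(1,0) cyc+4: ok
check 4→ d=(1,0) cyc+4: ok
check 5→ d=(1,0) cyc+5: BAD: Δcyc=5≠L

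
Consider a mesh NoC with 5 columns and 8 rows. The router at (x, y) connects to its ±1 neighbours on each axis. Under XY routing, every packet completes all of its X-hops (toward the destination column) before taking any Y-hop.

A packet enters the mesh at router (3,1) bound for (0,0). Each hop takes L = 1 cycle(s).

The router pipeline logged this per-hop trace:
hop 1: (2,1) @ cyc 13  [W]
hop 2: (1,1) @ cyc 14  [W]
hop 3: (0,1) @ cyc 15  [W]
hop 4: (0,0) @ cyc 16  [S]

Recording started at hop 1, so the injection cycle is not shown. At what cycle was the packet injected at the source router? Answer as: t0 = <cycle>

Hop 1 reached at cycle 13; hop k is at t0 + k·L.
Therefore t0 = 13 − L = 12.

t0 = 12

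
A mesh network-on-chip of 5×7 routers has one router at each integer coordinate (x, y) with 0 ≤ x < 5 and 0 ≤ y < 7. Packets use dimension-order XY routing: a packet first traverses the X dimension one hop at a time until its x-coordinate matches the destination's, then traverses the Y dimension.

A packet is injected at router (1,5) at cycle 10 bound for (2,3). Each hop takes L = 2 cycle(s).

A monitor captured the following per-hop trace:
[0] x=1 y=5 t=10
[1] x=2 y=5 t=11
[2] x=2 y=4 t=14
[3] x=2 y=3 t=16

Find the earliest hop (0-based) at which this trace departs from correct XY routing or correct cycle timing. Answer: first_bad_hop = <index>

hop 1: step (+1,+0), +1 cyc — BAD: Δcyc=1≠L

first_bad_hop = 1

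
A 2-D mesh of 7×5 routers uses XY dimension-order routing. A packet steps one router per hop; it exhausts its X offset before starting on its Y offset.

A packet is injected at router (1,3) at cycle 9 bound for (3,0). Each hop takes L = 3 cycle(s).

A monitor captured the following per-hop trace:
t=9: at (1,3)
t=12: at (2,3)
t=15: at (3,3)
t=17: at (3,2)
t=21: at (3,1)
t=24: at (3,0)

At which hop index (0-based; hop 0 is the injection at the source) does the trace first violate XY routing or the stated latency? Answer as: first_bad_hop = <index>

  1: Δx=+1 Δy=+0 Δt=3 [ok]
  2: Δx=+1 Δy=+0 Δt=3 [ok]
  3: Δx=+0 Δy=-1 Δt=2 [BAD: Δcyc=2≠L]

first_bad_hop = 3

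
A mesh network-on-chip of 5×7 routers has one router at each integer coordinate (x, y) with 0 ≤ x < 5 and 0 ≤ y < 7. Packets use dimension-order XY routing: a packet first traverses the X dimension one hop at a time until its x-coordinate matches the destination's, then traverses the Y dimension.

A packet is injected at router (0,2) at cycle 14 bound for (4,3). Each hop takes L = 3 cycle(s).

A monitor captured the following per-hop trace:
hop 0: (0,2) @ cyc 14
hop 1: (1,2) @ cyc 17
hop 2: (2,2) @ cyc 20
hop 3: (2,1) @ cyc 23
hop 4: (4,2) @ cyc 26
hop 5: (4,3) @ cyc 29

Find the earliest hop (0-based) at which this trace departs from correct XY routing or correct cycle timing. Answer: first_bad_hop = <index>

  1: Δx=+1 Δy=+0 Δt=3 [ok]
  2: Δx=+1 Δy=+0 Δt=3 [ok]
  3: Δx=+0 Δy=-1 Δt=3 [BAD: Y-move but x=2≠4]

first_bad_hop = 3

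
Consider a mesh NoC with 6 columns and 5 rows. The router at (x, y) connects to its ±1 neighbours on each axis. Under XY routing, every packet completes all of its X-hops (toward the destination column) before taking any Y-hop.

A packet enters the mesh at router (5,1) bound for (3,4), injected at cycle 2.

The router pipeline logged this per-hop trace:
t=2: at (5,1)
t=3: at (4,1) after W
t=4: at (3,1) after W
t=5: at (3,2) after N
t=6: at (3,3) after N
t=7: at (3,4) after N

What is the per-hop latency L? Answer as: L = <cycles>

L = 1

Δcyc across hop 0→1: 3 − 2 = 1.
One hop costs L cycles, so L = 1.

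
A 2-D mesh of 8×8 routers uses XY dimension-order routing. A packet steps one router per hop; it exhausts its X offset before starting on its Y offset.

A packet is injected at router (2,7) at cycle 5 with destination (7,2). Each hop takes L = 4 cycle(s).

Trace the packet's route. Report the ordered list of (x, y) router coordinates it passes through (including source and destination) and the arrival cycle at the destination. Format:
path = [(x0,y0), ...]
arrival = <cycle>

path = [(2,7), (3,7), (4,7), (5,7), (6,7), (7,7), (7,6), (7,5), (7,4), (7,3), (7,2)]
arrival = 45

#0 — 2,7 | c5
#1 — 3,7 | c9 | E
#2 — 4,7 | c13 | E
#3 — 5,7 | c17 | E
#4 — 6,7 | c21 | E
#5 — 7,7 | c25 | E
#6 — 7,6 | c29 | S
#7 — 7,5 | c33 | S
#8 — 7,4 | c37 | S
#9 — 7,3 | c41 | S
#10 — 7,2 | c45 | S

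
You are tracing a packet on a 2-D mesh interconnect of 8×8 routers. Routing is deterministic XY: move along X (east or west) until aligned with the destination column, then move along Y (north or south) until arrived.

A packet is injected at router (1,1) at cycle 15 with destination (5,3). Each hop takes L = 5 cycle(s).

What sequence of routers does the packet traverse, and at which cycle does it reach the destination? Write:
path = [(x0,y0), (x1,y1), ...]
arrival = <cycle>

path = [(1,1), (2,1), (3,1), (4,1), (5,1), (5,2), (5,3)]
arrival = 45

#0 — 1,1 | c15
#1 — 2,1 | c20 | E
#2 — 3,1 | c25 | E
#3 — 4,1 | c30 | E
#4 — 5,1 | c35 | E
#5 — 5,2 | c40 | N
#6 — 5,3 | c45 | N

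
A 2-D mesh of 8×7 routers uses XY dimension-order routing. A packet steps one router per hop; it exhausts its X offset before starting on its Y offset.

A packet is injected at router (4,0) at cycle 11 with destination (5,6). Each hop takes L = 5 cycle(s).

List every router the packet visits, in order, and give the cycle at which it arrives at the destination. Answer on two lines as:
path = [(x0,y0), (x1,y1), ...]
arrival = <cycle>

hop 0: (4,0) @ cyc 11
hop 1: (5,0) @ cyc 16  [E]
hop 2: (5,1) @ cyc 21  [N]
hop 3: (5,2) @ cyc 26  [N]
hop 4: (5,3) @ cyc 31  [N]
hop 5: (5,4) @ cyc 36  [N]
hop 6: (5,5) @ cyc 41  [N]
hop 7: (5,6) @ cyc 46  [N]

path = [(4,0), (5,0), (5,1), (5,2), (5,3), (5,4), (5,5), (5,6)]
arrival = 46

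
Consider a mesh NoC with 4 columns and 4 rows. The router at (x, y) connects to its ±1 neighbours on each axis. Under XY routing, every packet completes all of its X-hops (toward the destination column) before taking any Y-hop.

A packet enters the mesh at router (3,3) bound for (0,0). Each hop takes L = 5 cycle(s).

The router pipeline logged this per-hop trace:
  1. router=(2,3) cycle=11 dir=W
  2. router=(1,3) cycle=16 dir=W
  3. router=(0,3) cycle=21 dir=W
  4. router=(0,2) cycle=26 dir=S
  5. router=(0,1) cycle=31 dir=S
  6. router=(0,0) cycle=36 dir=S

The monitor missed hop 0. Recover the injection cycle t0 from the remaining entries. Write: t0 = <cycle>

The first recorded entry is hop 1 at cycle 11.
Subtract one hop: t0 = 11 − 5 = 6.

t0 = 6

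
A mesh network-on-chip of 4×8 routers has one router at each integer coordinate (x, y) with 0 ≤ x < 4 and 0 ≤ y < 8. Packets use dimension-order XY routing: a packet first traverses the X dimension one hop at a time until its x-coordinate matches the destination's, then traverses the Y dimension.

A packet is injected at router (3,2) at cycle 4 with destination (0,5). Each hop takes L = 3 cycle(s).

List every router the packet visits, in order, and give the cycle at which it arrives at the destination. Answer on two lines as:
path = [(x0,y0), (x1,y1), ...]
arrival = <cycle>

t=4: at (3,2)
t=7: at (2,2) after W
t=10: at (1,2) after W
t=13: at (0,2) after W
t=16: at (0,3) after N
t=19: at (0,4) after N
t=22: at (0,5) after N

path = [(3,2), (2,2), (1,2), (0,2), (0,3), (0,4), (0,5)]
arrival = 22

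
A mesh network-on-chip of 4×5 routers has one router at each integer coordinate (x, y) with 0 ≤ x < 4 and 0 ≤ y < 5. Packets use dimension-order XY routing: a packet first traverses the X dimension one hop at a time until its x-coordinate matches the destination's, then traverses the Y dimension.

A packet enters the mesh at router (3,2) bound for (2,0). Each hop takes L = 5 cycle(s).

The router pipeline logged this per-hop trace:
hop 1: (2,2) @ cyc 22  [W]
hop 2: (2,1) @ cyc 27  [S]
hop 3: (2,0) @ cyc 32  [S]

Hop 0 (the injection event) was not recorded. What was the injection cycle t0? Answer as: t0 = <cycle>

At hop 1 the cycle is 22; in general cyc_k = t0 + kL.
Subtract one hop: t0 = 22 − 5 = 17.

t0 = 17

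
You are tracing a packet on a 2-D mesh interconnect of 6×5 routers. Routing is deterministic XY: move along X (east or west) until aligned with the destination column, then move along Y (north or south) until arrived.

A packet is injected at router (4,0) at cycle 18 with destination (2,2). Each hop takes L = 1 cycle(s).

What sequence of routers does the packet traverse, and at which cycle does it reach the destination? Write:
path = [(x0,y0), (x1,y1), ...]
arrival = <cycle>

hop 0: (4,0) @ cyc 18
hop 1: (3,0) @ cyc 19  [W]
hop 2: (2,0) @ cyc 20  [W]
hop 3: (2,1) @ cyc 21  [N]
hop 4: (2,2) @ cyc 22  [N]

path = [(4,0), (3,0), (2,0), (2,1), (2,2)]
arrival = 22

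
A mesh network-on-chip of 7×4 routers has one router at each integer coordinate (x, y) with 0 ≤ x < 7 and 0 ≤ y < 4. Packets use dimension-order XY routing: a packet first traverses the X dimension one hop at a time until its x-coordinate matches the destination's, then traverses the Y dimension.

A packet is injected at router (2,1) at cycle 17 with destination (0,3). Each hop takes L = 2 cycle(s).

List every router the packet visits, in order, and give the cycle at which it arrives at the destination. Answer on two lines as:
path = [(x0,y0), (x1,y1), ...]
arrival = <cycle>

t=17: at (2,1)
t=19: at (1,1) after W
t=21: at (0,1) after W
t=23: at (0,2) after N
t=25: at (0,3) after N

path = [(2,1), (1,1), (0,1), (0,2), (0,3)]
arrival = 25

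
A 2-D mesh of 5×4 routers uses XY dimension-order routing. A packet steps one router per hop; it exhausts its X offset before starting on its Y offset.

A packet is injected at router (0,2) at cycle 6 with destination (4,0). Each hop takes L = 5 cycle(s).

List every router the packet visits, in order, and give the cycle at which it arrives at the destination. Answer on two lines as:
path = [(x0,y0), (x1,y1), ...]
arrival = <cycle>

hop 0: (0,2) @ cyc 6
hop 1: (1,2) @ cyc 11  [E]
hop 2: (2,2) @ cyc 16  [E]
hop 3: (3,2) @ cyc 21  [E]
hop 4: (4,2) @ cyc 26  [E]
hop 5: (4,1) @ cyc 31  [S]
hop 6: (4,0) @ cyc 36  [S]

path = [(0,2), (1,2), (2,2), (3,2), (4,2), (4,1), (4,0)]
arrival = 36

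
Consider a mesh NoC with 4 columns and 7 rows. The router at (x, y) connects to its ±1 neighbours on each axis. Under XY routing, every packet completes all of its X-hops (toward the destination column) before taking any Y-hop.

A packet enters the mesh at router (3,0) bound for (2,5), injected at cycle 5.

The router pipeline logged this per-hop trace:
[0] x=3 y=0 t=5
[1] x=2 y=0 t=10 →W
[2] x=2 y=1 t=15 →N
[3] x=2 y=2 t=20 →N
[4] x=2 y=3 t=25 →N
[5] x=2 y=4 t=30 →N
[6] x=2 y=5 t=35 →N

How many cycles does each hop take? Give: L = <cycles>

Between hops 0 and 1 the cycle counter advances 10 − 5 = 5.
Per-hop latency L = Δcyc = 5.

L = 5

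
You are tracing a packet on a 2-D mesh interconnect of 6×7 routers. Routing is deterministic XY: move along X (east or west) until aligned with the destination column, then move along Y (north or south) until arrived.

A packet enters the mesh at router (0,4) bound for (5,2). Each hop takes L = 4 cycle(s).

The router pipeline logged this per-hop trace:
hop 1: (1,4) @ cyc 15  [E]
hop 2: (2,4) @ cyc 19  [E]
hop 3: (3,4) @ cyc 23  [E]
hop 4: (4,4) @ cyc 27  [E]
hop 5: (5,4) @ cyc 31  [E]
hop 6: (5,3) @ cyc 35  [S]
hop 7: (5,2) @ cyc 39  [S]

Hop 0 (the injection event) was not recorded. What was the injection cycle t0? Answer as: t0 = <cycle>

cyc[1] = 15 and cyc[k] = t0 + k·L for every k.
So t0 = 15 − 1·4 = 11.

t0 = 11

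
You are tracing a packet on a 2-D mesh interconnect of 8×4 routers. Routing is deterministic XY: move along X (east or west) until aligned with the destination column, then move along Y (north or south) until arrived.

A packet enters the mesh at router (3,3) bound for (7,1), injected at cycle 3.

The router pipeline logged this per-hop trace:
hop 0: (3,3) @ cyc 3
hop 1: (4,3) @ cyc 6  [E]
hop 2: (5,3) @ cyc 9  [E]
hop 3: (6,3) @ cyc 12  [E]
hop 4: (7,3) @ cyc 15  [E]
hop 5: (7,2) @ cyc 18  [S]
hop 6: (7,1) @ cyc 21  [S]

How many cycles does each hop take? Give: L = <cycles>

cyc[1] − cyc[0] = 6 − 3 = 3.
Per-hop latency L = Δcyc = 3.

L = 3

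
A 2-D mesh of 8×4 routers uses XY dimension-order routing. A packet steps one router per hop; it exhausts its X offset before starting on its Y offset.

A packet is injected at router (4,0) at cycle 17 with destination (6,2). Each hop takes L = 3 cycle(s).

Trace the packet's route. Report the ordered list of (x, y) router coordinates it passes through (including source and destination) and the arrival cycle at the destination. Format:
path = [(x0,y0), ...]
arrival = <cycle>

t=17: at (4,0)
t=20: at (5,0) after E
t=23: at (6,0) after E
t=26: at (6,1) after N
t=29: at (6,2) after N

path = [(4,0), (5,0), (6,0), (6,1), (6,2)]
arrival = 29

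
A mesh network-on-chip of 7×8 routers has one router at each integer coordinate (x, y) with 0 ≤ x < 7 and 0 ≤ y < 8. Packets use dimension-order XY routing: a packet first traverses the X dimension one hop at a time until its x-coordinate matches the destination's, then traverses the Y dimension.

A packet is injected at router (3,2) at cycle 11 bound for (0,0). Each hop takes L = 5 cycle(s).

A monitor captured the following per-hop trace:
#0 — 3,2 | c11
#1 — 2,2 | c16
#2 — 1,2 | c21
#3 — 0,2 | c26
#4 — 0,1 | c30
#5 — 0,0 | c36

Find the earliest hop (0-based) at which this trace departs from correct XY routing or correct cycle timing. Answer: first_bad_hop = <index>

first_bad_hop = 4

check 1→ d=(-1,0) cyc+5: ok
check 2→ d=(-1,0) cyc+5: ok
check 3→ d=(-1,0) cyc+5: ok
check 4→ d=(0,-1) cyc+4: BAD: Δcyc=4≠L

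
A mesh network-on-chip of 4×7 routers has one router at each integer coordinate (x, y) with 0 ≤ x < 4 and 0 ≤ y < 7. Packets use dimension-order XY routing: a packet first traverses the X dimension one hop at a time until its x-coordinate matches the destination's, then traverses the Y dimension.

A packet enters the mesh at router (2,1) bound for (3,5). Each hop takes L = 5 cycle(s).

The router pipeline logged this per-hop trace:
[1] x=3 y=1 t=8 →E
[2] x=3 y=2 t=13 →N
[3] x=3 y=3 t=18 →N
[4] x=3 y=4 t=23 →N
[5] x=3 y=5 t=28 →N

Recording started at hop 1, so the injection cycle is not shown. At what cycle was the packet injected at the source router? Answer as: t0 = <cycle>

t0 = 3

cyc[1] = 8 and cyc[k] = t0 + k·L for every k.
Therefore t0 = 8 − L = 3.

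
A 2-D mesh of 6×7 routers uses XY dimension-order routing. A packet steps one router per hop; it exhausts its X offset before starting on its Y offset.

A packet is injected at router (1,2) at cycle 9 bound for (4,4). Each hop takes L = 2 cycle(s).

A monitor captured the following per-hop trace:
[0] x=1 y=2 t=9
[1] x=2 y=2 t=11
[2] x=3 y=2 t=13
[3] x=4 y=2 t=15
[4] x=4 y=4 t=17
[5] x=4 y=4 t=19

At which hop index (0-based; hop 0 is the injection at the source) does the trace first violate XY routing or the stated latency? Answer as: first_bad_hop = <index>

first_bad_hop = 4

check 1→ d=(1,0) cyc+2: ok
check 2→ d=(1,0) cyc+2: ok
check 3→ d=(1,0) cyc+2: ok
check 4→ d=(0,2) cyc+2: BAD: non-unit step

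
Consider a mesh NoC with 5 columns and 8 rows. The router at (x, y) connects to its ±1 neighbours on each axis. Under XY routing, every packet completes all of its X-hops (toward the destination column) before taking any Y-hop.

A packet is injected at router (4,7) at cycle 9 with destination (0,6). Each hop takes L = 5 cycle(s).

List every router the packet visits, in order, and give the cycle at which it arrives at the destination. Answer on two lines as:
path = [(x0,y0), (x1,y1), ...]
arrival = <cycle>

t=9: at (4,7)
t=14: at (3,7) after W
t=19: at (2,7) after W
t=24: at (1,7) after W
t=29: at (0,7) after W
t=34: at (0,6) after S

path = [(4,7), (3,7), (2,7), (1,7), (0,7), (0,6)]
arrival = 34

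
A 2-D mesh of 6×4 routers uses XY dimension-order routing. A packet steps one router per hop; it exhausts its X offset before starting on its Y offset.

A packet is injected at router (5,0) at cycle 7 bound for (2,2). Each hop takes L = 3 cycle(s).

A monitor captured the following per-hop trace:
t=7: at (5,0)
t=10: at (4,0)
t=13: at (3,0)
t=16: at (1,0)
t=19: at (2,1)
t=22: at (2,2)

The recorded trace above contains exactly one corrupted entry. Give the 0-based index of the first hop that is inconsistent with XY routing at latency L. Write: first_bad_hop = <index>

first_bad_hop = 3

hop 1: step (-1,+0), +3 cyc — ok
hop 2: step (-1,+0), +3 cyc — ok
hop 3: step (-2,+0), +3 cyc — BAD: non-unit step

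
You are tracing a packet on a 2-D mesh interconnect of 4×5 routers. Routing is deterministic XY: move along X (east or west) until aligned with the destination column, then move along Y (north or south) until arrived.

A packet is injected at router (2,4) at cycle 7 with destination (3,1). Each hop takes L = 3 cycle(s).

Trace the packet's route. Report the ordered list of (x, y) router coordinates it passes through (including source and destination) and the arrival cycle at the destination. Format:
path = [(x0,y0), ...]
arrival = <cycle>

path = [(2,4), (3,4), (3,3), (3,2), (3,1)]
arrival = 19

#0 — 2,4 | c7
#1 — 3,4 | c10 | E
#2 — 3,3 | c13 | S
#3 — 3,2 | c16 | S
#4 — 3,1 | c19 | S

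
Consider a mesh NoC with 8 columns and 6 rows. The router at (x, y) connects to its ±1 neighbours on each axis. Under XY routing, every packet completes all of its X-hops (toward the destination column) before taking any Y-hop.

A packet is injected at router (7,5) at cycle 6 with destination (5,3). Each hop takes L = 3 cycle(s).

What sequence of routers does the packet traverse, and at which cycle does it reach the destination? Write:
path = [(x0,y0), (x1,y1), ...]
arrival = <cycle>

path = [(7,5), (6,5), (5,5), (5,4), (5,3)]
arrival = 18

[0] x=7 y=5 t=6
[1] x=6 y=5 t=9 →W
[2] x=5 y=5 t=12 →W
[3] x=5 y=4 t=15 →S
[4] x=5 y=3 t=18 →S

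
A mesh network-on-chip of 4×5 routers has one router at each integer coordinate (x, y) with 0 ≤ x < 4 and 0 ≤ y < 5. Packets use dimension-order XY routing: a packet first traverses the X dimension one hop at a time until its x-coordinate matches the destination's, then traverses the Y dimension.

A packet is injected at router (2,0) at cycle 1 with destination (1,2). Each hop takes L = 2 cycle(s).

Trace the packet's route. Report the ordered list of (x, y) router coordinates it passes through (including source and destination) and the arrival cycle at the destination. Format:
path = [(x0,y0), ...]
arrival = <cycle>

hop 0: (2,0) @ cyc 1
hop 1: (1,0) @ cyc 3  [W]
hop 2: (1,1) @ cyc 5  [N]
hop 3: (1,2) @ cyc 7  [N]

path = [(2,0), (1,0), (1,1), (1,2)]
arrival = 7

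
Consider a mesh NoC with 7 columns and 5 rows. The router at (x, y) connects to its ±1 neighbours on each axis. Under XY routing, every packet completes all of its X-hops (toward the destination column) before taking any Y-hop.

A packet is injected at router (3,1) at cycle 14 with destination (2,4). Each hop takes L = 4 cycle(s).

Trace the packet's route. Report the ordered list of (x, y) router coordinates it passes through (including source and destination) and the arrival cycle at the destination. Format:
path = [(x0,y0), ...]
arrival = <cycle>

path = [(3,1), (2,1), (2,2), (2,3), (2,4)]
arrival = 30

#0 — 3,1 | c14
#1 — 2,1 | c18 | W
#2 — 2,2 | c22 | N
#3 — 2,3 | c26 | N
#4 — 2,4 | c30 | N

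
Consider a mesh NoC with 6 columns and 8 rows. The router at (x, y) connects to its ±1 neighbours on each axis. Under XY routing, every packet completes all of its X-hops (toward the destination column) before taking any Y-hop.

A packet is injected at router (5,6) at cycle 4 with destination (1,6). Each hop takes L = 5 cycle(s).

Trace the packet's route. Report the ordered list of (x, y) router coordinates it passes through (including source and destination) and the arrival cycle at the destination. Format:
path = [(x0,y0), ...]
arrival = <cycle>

path = [(5,6), (4,6), (3,6), (2,6), (1,6)]
arrival = 24

t=4: at (5,6)
t=9: at (4,6) after W
t=14: at (3,6) after W
t=19: at (2,6) after W
t=24: at (1,6) after W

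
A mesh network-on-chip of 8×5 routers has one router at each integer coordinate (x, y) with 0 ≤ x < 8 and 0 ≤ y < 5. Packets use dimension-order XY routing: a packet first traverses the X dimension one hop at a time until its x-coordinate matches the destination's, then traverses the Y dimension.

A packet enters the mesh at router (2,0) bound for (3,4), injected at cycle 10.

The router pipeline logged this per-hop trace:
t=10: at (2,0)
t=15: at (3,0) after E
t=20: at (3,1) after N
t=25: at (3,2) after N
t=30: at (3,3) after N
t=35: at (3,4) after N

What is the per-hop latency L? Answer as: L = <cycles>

Between hops 0 and 1 the cycle counter advances 15 − 10 = 5.
That increment is L by definition: L = 5.

L = 5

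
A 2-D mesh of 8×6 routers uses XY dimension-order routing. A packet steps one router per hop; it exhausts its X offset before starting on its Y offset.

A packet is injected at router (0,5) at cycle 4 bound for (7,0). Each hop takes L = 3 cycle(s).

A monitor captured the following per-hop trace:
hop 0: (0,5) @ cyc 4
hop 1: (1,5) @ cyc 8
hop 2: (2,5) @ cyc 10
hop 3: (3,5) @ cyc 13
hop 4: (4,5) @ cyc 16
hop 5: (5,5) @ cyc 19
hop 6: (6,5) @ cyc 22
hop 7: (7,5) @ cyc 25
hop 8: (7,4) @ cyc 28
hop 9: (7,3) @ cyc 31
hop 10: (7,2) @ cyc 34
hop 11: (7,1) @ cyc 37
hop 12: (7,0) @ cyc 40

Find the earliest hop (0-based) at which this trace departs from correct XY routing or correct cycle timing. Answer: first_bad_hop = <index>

first_bad_hop = 1

check 1→ d=(1,0) cyc+4: BAD: Δcyc=4≠L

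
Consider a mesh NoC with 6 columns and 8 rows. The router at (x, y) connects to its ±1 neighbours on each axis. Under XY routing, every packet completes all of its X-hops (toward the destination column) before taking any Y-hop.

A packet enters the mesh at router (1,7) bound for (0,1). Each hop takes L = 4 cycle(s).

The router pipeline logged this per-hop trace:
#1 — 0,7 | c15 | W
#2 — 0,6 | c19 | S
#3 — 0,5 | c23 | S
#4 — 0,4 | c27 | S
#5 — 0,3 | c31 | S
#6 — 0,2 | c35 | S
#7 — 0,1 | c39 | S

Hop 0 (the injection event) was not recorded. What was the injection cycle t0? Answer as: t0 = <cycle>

The first recorded entry is hop 1 at cycle 15.
So t0 = 15 − 1·4 = 11.

t0 = 11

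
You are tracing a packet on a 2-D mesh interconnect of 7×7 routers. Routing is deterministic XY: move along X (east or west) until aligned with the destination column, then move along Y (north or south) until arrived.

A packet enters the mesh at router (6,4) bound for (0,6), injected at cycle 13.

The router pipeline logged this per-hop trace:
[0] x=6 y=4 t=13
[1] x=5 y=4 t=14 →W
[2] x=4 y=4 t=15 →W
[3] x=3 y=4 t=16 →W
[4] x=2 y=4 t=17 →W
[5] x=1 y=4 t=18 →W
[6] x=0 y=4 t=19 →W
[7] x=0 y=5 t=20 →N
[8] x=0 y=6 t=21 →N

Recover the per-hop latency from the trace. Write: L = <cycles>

L = 1

cyc[1] − cyc[0] = 14 − 13 = 1.
That increment is L by definition: L = 1.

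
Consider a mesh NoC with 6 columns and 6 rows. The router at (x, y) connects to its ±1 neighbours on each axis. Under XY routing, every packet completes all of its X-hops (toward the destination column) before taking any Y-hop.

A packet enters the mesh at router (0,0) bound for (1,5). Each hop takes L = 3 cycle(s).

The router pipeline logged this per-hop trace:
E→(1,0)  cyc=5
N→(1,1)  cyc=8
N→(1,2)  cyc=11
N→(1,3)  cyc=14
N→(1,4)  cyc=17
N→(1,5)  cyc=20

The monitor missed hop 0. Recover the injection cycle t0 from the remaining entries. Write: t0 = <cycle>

t0 = 2

At hop 1 the cycle is 5; in general cyc_k = t0 + kL.
So t0 = 5 − 1·3 = 2.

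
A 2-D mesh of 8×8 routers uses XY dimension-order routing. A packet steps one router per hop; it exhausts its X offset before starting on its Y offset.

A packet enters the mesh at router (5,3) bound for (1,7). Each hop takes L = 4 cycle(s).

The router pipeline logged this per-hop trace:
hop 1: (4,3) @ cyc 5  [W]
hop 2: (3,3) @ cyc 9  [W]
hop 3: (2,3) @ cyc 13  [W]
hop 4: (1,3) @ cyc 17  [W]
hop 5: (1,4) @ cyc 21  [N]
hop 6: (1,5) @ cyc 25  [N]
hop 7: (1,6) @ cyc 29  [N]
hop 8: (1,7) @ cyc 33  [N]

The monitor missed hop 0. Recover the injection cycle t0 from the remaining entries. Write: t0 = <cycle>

t0 = 1

Hop 1 reached at cycle 5; hop k is at t0 + k·L.
So t0 = 5 − 1·4 = 1.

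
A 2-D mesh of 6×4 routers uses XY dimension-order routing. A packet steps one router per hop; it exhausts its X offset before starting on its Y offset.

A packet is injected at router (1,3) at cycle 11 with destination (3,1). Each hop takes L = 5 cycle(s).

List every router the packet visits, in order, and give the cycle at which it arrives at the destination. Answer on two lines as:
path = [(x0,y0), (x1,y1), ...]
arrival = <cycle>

t=11: at (1,3)
t=16: at (2,3) after E
t=21: at (3,3) after E
t=26: at (3,2) after S
t=31: at (3,1) after S

path = [(1,3), (2,3), (3,3), (3,2), (3,1)]
arrival = 31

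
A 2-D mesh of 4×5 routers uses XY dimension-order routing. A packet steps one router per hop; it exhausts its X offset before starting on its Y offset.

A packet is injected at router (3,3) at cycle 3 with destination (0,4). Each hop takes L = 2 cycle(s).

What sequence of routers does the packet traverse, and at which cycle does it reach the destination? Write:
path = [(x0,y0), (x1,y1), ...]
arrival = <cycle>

[0] x=3 y=3 t=3
[1] x=2 y=3 t=5 →W
[2] x=1 y=3 t=7 →W
[3] x=0 y=3 t=9 →W
[4] x=0 y=4 t=11 →N

path = [(3,3), (2,3), (1,3), (0,3), (0,4)]
arrival = 11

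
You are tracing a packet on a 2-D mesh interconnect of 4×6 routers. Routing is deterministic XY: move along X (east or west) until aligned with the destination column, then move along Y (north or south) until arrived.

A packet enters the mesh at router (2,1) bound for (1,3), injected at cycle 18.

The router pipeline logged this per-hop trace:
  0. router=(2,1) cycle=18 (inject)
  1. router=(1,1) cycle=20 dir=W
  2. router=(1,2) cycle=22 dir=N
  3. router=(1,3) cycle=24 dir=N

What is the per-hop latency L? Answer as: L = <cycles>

cyc[1] − cyc[0] = 20 − 18 = 2.
Each hop adds L, hence L = 2.

L = 2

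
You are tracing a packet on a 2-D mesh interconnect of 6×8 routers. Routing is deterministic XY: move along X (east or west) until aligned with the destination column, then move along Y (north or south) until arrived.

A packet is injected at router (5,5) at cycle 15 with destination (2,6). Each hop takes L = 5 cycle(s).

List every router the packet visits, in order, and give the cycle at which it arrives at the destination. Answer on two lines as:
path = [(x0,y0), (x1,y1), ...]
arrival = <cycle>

src (5,5)  cyc=15
W→(4,5)  cyc=20
W→(3,5)  cyc=25
W→(2,5)  cyc=30
N→(2,6)  cyc=35

path = [(5,5), (4,5), (3,5), (2,5), (2,6)]
arrival = 35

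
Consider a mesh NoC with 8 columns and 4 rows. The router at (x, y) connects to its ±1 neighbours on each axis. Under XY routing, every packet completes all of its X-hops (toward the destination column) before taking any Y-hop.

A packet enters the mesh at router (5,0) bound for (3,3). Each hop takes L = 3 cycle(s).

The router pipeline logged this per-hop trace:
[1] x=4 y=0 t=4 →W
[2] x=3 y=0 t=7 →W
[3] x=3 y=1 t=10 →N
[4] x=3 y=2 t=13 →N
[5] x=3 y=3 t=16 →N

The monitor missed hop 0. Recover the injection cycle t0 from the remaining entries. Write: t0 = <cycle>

t0 = 1

The first recorded entry is hop 1 at cycle 4.
Therefore t0 = 4 − L = 1.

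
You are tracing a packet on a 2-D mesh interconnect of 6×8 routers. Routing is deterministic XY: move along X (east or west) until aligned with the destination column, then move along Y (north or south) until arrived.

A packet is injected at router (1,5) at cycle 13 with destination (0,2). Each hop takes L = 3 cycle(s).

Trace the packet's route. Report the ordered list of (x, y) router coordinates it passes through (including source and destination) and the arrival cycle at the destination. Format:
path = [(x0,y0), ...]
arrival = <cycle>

path = [(1,5), (0,5), (0,4), (0,3), (0,2)]
arrival = 25

#0 — 1,5 | c13
#1 — 0,5 | c16 | W
#2 — 0,4 | c19 | S
#3 — 0,3 | c22 | S
#4 — 0,2 | c25 | S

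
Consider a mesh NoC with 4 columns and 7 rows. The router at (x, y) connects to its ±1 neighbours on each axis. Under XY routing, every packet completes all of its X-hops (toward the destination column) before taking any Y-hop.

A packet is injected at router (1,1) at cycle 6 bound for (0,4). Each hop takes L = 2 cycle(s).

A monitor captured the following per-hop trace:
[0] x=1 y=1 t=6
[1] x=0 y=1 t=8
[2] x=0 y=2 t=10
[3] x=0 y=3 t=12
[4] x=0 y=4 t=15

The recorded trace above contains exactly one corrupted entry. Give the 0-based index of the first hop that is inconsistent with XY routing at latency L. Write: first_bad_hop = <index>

first_bad_hop = 4

check 1→ d=(-1,0) cyc+2: ok
check 2→ d=(0,1) cyc+2: ok
check 3→ d=(0,1) cyc+2: ok
check 4→ d=(0,1) cyc+3: BAD: Δcyc=3≠L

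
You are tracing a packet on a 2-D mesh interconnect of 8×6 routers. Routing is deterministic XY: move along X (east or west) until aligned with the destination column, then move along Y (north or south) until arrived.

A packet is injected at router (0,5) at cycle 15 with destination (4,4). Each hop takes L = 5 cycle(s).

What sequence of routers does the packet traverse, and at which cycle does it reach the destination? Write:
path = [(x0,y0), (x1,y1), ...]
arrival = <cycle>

path = [(0,5), (1,5), (2,5), (3,5), (4,5), (4,4)]
arrival = 40

#0 — 0,5 | c15
#1 — 1,5 | c20 | E
#2 — 2,5 | c25 | E
#3 — 3,5 | c30 | E
#4 — 4,5 | c35 | E
#5 — 4,4 | c40 | S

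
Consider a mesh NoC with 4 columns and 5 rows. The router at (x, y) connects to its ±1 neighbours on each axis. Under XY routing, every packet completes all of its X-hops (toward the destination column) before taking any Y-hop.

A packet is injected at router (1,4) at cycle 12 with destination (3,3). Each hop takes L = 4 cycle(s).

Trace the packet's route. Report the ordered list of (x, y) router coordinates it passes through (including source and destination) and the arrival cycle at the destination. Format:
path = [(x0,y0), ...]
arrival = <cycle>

src (1,4)  cyc=12
E→(2,4)  cyc=16
E→(3,4)  cyc=20
S→(3,3)  cyc=24

path = [(1,4), (2,4), (3,4), (3,3)]
arrival = 24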